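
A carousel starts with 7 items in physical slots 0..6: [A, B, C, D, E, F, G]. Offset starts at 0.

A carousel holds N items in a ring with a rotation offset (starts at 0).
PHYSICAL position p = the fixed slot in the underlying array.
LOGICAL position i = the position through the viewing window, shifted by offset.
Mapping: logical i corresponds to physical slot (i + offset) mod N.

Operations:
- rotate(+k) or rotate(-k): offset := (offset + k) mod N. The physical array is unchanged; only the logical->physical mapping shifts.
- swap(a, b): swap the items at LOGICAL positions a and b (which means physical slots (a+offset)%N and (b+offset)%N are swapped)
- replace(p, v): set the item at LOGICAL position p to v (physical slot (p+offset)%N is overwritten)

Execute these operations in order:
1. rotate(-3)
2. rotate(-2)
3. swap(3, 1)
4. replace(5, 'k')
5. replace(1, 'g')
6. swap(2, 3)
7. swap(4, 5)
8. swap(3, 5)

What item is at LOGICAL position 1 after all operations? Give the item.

After op 1 (rotate(-3)): offset=4, physical=[A,B,C,D,E,F,G], logical=[E,F,G,A,B,C,D]
After op 2 (rotate(-2)): offset=2, physical=[A,B,C,D,E,F,G], logical=[C,D,E,F,G,A,B]
After op 3 (swap(3, 1)): offset=2, physical=[A,B,C,F,E,D,G], logical=[C,F,E,D,G,A,B]
After op 4 (replace(5, 'k')): offset=2, physical=[k,B,C,F,E,D,G], logical=[C,F,E,D,G,k,B]
After op 5 (replace(1, 'g')): offset=2, physical=[k,B,C,g,E,D,G], logical=[C,g,E,D,G,k,B]
After op 6 (swap(2, 3)): offset=2, physical=[k,B,C,g,D,E,G], logical=[C,g,D,E,G,k,B]
After op 7 (swap(4, 5)): offset=2, physical=[G,B,C,g,D,E,k], logical=[C,g,D,E,k,G,B]
After op 8 (swap(3, 5)): offset=2, physical=[E,B,C,g,D,G,k], logical=[C,g,D,G,k,E,B]

Answer: g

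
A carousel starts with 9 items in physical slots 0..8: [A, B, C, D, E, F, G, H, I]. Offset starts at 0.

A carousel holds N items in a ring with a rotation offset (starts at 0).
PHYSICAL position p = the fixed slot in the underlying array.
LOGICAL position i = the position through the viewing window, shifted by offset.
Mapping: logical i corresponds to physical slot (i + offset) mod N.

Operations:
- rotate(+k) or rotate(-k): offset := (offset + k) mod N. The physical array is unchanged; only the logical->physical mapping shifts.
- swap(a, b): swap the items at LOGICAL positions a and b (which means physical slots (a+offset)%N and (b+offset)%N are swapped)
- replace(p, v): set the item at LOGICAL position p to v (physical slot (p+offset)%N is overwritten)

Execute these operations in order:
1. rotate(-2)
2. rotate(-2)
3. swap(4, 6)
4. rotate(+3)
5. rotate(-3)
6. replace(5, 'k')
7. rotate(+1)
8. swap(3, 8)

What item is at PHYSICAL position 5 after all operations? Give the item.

After op 1 (rotate(-2)): offset=7, physical=[A,B,C,D,E,F,G,H,I], logical=[H,I,A,B,C,D,E,F,G]
After op 2 (rotate(-2)): offset=5, physical=[A,B,C,D,E,F,G,H,I], logical=[F,G,H,I,A,B,C,D,E]
After op 3 (swap(4, 6)): offset=5, physical=[C,B,A,D,E,F,G,H,I], logical=[F,G,H,I,C,B,A,D,E]
After op 4 (rotate(+3)): offset=8, physical=[C,B,A,D,E,F,G,H,I], logical=[I,C,B,A,D,E,F,G,H]
After op 5 (rotate(-3)): offset=5, physical=[C,B,A,D,E,F,G,H,I], logical=[F,G,H,I,C,B,A,D,E]
After op 6 (replace(5, 'k')): offset=5, physical=[C,k,A,D,E,F,G,H,I], logical=[F,G,H,I,C,k,A,D,E]
After op 7 (rotate(+1)): offset=6, physical=[C,k,A,D,E,F,G,H,I], logical=[G,H,I,C,k,A,D,E,F]
After op 8 (swap(3, 8)): offset=6, physical=[F,k,A,D,E,C,G,H,I], logical=[G,H,I,F,k,A,D,E,C]

Answer: C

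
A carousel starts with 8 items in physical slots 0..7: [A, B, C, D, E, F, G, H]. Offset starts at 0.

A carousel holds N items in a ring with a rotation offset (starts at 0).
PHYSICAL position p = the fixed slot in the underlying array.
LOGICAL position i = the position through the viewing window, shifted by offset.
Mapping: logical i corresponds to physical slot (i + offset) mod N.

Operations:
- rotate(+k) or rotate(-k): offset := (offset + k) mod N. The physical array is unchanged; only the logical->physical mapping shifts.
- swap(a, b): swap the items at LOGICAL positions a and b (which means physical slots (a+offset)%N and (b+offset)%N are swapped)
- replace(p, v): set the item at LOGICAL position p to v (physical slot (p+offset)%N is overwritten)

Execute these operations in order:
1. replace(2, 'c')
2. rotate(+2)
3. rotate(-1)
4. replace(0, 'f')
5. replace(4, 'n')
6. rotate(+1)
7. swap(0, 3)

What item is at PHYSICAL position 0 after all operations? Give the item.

After op 1 (replace(2, 'c')): offset=0, physical=[A,B,c,D,E,F,G,H], logical=[A,B,c,D,E,F,G,H]
After op 2 (rotate(+2)): offset=2, physical=[A,B,c,D,E,F,G,H], logical=[c,D,E,F,G,H,A,B]
After op 3 (rotate(-1)): offset=1, physical=[A,B,c,D,E,F,G,H], logical=[B,c,D,E,F,G,H,A]
After op 4 (replace(0, 'f')): offset=1, physical=[A,f,c,D,E,F,G,H], logical=[f,c,D,E,F,G,H,A]
After op 5 (replace(4, 'n')): offset=1, physical=[A,f,c,D,E,n,G,H], logical=[f,c,D,E,n,G,H,A]
After op 6 (rotate(+1)): offset=2, physical=[A,f,c,D,E,n,G,H], logical=[c,D,E,n,G,H,A,f]
After op 7 (swap(0, 3)): offset=2, physical=[A,f,n,D,E,c,G,H], logical=[n,D,E,c,G,H,A,f]

Answer: A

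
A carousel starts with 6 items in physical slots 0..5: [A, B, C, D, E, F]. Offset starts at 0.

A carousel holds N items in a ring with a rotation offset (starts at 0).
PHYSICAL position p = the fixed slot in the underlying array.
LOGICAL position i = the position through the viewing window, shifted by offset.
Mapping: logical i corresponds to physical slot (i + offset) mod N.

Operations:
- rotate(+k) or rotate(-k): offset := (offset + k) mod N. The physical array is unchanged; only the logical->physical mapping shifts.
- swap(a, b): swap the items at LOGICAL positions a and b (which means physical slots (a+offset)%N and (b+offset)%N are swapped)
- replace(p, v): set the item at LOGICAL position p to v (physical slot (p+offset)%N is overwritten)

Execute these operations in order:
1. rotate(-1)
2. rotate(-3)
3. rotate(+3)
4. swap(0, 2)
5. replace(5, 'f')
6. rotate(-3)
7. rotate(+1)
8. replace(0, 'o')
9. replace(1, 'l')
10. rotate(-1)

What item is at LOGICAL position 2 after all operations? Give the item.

Answer: l

Derivation:
After op 1 (rotate(-1)): offset=5, physical=[A,B,C,D,E,F], logical=[F,A,B,C,D,E]
After op 2 (rotate(-3)): offset=2, physical=[A,B,C,D,E,F], logical=[C,D,E,F,A,B]
After op 3 (rotate(+3)): offset=5, physical=[A,B,C,D,E,F], logical=[F,A,B,C,D,E]
After op 4 (swap(0, 2)): offset=5, physical=[A,F,C,D,E,B], logical=[B,A,F,C,D,E]
After op 5 (replace(5, 'f')): offset=5, physical=[A,F,C,D,f,B], logical=[B,A,F,C,D,f]
After op 6 (rotate(-3)): offset=2, physical=[A,F,C,D,f,B], logical=[C,D,f,B,A,F]
After op 7 (rotate(+1)): offset=3, physical=[A,F,C,D,f,B], logical=[D,f,B,A,F,C]
After op 8 (replace(0, 'o')): offset=3, physical=[A,F,C,o,f,B], logical=[o,f,B,A,F,C]
After op 9 (replace(1, 'l')): offset=3, physical=[A,F,C,o,l,B], logical=[o,l,B,A,F,C]
After op 10 (rotate(-1)): offset=2, physical=[A,F,C,o,l,B], logical=[C,o,l,B,A,F]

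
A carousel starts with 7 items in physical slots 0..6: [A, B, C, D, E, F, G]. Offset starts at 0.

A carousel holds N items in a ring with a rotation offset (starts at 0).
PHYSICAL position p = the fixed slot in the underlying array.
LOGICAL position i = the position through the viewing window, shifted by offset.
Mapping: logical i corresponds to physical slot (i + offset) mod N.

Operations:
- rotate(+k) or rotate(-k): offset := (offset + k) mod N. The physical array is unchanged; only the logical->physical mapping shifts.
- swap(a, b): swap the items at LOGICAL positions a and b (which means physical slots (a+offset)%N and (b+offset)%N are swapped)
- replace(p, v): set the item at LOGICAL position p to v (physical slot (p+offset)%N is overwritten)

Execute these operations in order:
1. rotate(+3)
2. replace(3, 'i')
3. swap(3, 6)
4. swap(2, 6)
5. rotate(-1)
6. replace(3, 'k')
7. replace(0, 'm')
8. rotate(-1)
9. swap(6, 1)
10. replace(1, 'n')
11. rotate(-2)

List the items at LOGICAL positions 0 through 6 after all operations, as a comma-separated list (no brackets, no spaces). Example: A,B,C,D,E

Answer: C,m,B,n,D,E,k

Derivation:
After op 1 (rotate(+3)): offset=3, physical=[A,B,C,D,E,F,G], logical=[D,E,F,G,A,B,C]
After op 2 (replace(3, 'i')): offset=3, physical=[A,B,C,D,E,F,i], logical=[D,E,F,i,A,B,C]
After op 3 (swap(3, 6)): offset=3, physical=[A,B,i,D,E,F,C], logical=[D,E,F,C,A,B,i]
After op 4 (swap(2, 6)): offset=3, physical=[A,B,F,D,E,i,C], logical=[D,E,i,C,A,B,F]
After op 5 (rotate(-1)): offset=2, physical=[A,B,F,D,E,i,C], logical=[F,D,E,i,C,A,B]
After op 6 (replace(3, 'k')): offset=2, physical=[A,B,F,D,E,k,C], logical=[F,D,E,k,C,A,B]
After op 7 (replace(0, 'm')): offset=2, physical=[A,B,m,D,E,k,C], logical=[m,D,E,k,C,A,B]
After op 8 (rotate(-1)): offset=1, physical=[A,B,m,D,E,k,C], logical=[B,m,D,E,k,C,A]
After op 9 (swap(6, 1)): offset=1, physical=[m,B,A,D,E,k,C], logical=[B,A,D,E,k,C,m]
After op 10 (replace(1, 'n')): offset=1, physical=[m,B,n,D,E,k,C], logical=[B,n,D,E,k,C,m]
After op 11 (rotate(-2)): offset=6, physical=[m,B,n,D,E,k,C], logical=[C,m,B,n,D,E,k]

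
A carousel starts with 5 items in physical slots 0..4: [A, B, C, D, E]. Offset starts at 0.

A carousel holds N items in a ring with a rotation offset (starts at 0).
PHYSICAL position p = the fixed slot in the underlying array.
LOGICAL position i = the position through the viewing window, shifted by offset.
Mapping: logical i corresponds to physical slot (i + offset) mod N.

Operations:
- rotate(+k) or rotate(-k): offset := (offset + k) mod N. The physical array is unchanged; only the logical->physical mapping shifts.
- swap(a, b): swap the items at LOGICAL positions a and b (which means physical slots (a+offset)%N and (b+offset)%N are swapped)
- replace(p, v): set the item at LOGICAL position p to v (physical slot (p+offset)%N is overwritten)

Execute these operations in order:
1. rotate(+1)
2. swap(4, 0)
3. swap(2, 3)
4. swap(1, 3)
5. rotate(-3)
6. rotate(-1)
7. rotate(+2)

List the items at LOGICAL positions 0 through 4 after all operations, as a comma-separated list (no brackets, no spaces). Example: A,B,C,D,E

After op 1 (rotate(+1)): offset=1, physical=[A,B,C,D,E], logical=[B,C,D,E,A]
After op 2 (swap(4, 0)): offset=1, physical=[B,A,C,D,E], logical=[A,C,D,E,B]
After op 3 (swap(2, 3)): offset=1, physical=[B,A,C,E,D], logical=[A,C,E,D,B]
After op 4 (swap(1, 3)): offset=1, physical=[B,A,D,E,C], logical=[A,D,E,C,B]
After op 5 (rotate(-3)): offset=3, physical=[B,A,D,E,C], logical=[E,C,B,A,D]
After op 6 (rotate(-1)): offset=2, physical=[B,A,D,E,C], logical=[D,E,C,B,A]
After op 7 (rotate(+2)): offset=4, physical=[B,A,D,E,C], logical=[C,B,A,D,E]

Answer: C,B,A,D,E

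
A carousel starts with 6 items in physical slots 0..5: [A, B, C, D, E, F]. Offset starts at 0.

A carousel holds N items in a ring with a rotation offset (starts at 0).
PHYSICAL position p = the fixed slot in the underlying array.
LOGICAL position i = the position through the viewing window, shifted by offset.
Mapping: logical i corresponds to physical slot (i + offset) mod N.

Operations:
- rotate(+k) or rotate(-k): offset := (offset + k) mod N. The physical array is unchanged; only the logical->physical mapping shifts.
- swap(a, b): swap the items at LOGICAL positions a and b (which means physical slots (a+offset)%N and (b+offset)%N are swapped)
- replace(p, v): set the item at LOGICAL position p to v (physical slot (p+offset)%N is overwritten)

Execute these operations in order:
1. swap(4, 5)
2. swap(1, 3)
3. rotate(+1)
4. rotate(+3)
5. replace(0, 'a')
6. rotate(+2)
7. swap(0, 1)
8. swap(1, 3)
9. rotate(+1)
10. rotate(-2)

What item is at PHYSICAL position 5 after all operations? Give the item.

Answer: E

Derivation:
After op 1 (swap(4, 5)): offset=0, physical=[A,B,C,D,F,E], logical=[A,B,C,D,F,E]
After op 2 (swap(1, 3)): offset=0, physical=[A,D,C,B,F,E], logical=[A,D,C,B,F,E]
After op 3 (rotate(+1)): offset=1, physical=[A,D,C,B,F,E], logical=[D,C,B,F,E,A]
After op 4 (rotate(+3)): offset=4, physical=[A,D,C,B,F,E], logical=[F,E,A,D,C,B]
After op 5 (replace(0, 'a')): offset=4, physical=[A,D,C,B,a,E], logical=[a,E,A,D,C,B]
After op 6 (rotate(+2)): offset=0, physical=[A,D,C,B,a,E], logical=[A,D,C,B,a,E]
After op 7 (swap(0, 1)): offset=0, physical=[D,A,C,B,a,E], logical=[D,A,C,B,a,E]
After op 8 (swap(1, 3)): offset=0, physical=[D,B,C,A,a,E], logical=[D,B,C,A,a,E]
After op 9 (rotate(+1)): offset=1, physical=[D,B,C,A,a,E], logical=[B,C,A,a,E,D]
After op 10 (rotate(-2)): offset=5, physical=[D,B,C,A,a,E], logical=[E,D,B,C,A,a]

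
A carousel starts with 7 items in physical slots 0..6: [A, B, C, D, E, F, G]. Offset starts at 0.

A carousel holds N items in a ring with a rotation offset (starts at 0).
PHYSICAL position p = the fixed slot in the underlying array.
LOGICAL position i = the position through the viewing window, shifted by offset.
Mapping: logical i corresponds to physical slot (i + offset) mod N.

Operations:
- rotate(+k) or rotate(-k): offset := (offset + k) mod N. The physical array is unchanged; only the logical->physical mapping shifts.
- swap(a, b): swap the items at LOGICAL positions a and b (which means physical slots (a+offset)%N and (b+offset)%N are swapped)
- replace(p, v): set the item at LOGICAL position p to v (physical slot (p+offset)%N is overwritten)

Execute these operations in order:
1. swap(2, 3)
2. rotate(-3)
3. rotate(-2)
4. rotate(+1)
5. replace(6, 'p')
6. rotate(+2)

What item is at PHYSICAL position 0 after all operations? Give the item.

Answer: A

Derivation:
After op 1 (swap(2, 3)): offset=0, physical=[A,B,D,C,E,F,G], logical=[A,B,D,C,E,F,G]
After op 2 (rotate(-3)): offset=4, physical=[A,B,D,C,E,F,G], logical=[E,F,G,A,B,D,C]
After op 3 (rotate(-2)): offset=2, physical=[A,B,D,C,E,F,G], logical=[D,C,E,F,G,A,B]
After op 4 (rotate(+1)): offset=3, physical=[A,B,D,C,E,F,G], logical=[C,E,F,G,A,B,D]
After op 5 (replace(6, 'p')): offset=3, physical=[A,B,p,C,E,F,G], logical=[C,E,F,G,A,B,p]
After op 6 (rotate(+2)): offset=5, physical=[A,B,p,C,E,F,G], logical=[F,G,A,B,p,C,E]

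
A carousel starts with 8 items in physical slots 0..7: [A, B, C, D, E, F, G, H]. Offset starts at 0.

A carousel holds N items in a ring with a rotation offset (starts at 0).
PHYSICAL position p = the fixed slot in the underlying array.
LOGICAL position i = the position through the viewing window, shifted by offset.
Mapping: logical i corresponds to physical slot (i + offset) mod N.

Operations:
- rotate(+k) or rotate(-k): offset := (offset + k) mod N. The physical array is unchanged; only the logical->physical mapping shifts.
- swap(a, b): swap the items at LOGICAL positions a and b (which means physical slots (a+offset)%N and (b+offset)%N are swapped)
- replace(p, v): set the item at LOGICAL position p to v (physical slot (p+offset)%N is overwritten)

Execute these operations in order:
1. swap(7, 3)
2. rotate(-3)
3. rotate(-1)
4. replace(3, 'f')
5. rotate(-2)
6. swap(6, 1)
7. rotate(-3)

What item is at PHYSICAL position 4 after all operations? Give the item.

After op 1 (swap(7, 3)): offset=0, physical=[A,B,C,H,E,F,G,D], logical=[A,B,C,H,E,F,G,D]
After op 2 (rotate(-3)): offset=5, physical=[A,B,C,H,E,F,G,D], logical=[F,G,D,A,B,C,H,E]
After op 3 (rotate(-1)): offset=4, physical=[A,B,C,H,E,F,G,D], logical=[E,F,G,D,A,B,C,H]
After op 4 (replace(3, 'f')): offset=4, physical=[A,B,C,H,E,F,G,f], logical=[E,F,G,f,A,B,C,H]
After op 5 (rotate(-2)): offset=2, physical=[A,B,C,H,E,F,G,f], logical=[C,H,E,F,G,f,A,B]
After op 6 (swap(6, 1)): offset=2, physical=[H,B,C,A,E,F,G,f], logical=[C,A,E,F,G,f,H,B]
After op 7 (rotate(-3)): offset=7, physical=[H,B,C,A,E,F,G,f], logical=[f,H,B,C,A,E,F,G]

Answer: E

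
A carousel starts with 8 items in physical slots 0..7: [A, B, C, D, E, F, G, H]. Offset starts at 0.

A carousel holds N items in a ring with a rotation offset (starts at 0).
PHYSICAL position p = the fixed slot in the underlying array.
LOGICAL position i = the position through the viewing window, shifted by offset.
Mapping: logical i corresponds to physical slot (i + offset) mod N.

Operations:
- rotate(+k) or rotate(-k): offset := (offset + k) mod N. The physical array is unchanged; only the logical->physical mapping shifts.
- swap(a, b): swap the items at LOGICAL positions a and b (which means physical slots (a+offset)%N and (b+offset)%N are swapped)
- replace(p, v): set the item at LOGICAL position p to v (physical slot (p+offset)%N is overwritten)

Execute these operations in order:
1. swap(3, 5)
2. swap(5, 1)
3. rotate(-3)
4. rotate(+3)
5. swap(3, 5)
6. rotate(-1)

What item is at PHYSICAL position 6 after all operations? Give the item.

Answer: G

Derivation:
After op 1 (swap(3, 5)): offset=0, physical=[A,B,C,F,E,D,G,H], logical=[A,B,C,F,E,D,G,H]
After op 2 (swap(5, 1)): offset=0, physical=[A,D,C,F,E,B,G,H], logical=[A,D,C,F,E,B,G,H]
After op 3 (rotate(-3)): offset=5, physical=[A,D,C,F,E,B,G,H], logical=[B,G,H,A,D,C,F,E]
After op 4 (rotate(+3)): offset=0, physical=[A,D,C,F,E,B,G,H], logical=[A,D,C,F,E,B,G,H]
After op 5 (swap(3, 5)): offset=0, physical=[A,D,C,B,E,F,G,H], logical=[A,D,C,B,E,F,G,H]
After op 6 (rotate(-1)): offset=7, physical=[A,D,C,B,E,F,G,H], logical=[H,A,D,C,B,E,F,G]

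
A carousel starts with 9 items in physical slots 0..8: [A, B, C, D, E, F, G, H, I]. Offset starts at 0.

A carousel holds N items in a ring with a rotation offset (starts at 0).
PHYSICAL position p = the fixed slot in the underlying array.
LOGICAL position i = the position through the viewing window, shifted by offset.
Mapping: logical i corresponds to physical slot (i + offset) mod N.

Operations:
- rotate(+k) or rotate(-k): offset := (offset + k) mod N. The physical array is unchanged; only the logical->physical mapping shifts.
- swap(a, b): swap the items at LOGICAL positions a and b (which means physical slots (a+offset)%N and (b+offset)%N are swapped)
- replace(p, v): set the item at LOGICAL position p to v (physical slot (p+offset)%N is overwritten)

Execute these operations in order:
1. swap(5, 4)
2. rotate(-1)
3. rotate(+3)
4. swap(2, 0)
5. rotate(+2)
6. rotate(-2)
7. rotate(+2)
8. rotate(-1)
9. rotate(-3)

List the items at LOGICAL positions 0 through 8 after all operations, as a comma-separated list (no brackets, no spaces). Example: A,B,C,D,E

After op 1 (swap(5, 4)): offset=0, physical=[A,B,C,D,F,E,G,H,I], logical=[A,B,C,D,F,E,G,H,I]
After op 2 (rotate(-1)): offset=8, physical=[A,B,C,D,F,E,G,H,I], logical=[I,A,B,C,D,F,E,G,H]
After op 3 (rotate(+3)): offset=2, physical=[A,B,C,D,F,E,G,H,I], logical=[C,D,F,E,G,H,I,A,B]
After op 4 (swap(2, 0)): offset=2, physical=[A,B,F,D,C,E,G,H,I], logical=[F,D,C,E,G,H,I,A,B]
After op 5 (rotate(+2)): offset=4, physical=[A,B,F,D,C,E,G,H,I], logical=[C,E,G,H,I,A,B,F,D]
After op 6 (rotate(-2)): offset=2, physical=[A,B,F,D,C,E,G,H,I], logical=[F,D,C,E,G,H,I,A,B]
After op 7 (rotate(+2)): offset=4, physical=[A,B,F,D,C,E,G,H,I], logical=[C,E,G,H,I,A,B,F,D]
After op 8 (rotate(-1)): offset=3, physical=[A,B,F,D,C,E,G,H,I], logical=[D,C,E,G,H,I,A,B,F]
After op 9 (rotate(-3)): offset=0, physical=[A,B,F,D,C,E,G,H,I], logical=[A,B,F,D,C,E,G,H,I]

Answer: A,B,F,D,C,E,G,H,I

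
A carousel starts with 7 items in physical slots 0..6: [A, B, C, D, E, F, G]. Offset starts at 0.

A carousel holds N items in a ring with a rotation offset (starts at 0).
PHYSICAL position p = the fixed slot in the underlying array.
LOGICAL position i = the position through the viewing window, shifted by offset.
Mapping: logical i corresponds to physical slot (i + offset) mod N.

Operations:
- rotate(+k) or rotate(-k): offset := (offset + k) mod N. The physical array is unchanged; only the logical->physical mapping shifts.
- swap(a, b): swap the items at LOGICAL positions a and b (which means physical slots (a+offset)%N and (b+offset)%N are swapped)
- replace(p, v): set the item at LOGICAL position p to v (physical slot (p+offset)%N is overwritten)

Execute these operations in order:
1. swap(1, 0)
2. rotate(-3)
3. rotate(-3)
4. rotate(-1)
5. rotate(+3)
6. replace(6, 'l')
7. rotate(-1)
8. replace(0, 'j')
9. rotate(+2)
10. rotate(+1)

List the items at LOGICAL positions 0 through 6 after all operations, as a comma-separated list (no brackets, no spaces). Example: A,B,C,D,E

Answer: F,G,B,A,j,D,E

Derivation:
After op 1 (swap(1, 0)): offset=0, physical=[B,A,C,D,E,F,G], logical=[B,A,C,D,E,F,G]
After op 2 (rotate(-3)): offset=4, physical=[B,A,C,D,E,F,G], logical=[E,F,G,B,A,C,D]
After op 3 (rotate(-3)): offset=1, physical=[B,A,C,D,E,F,G], logical=[A,C,D,E,F,G,B]
After op 4 (rotate(-1)): offset=0, physical=[B,A,C,D,E,F,G], logical=[B,A,C,D,E,F,G]
After op 5 (rotate(+3)): offset=3, physical=[B,A,C,D,E,F,G], logical=[D,E,F,G,B,A,C]
After op 6 (replace(6, 'l')): offset=3, physical=[B,A,l,D,E,F,G], logical=[D,E,F,G,B,A,l]
After op 7 (rotate(-1)): offset=2, physical=[B,A,l,D,E,F,G], logical=[l,D,E,F,G,B,A]
After op 8 (replace(0, 'j')): offset=2, physical=[B,A,j,D,E,F,G], logical=[j,D,E,F,G,B,A]
After op 9 (rotate(+2)): offset=4, physical=[B,A,j,D,E,F,G], logical=[E,F,G,B,A,j,D]
After op 10 (rotate(+1)): offset=5, physical=[B,A,j,D,E,F,G], logical=[F,G,B,A,j,D,E]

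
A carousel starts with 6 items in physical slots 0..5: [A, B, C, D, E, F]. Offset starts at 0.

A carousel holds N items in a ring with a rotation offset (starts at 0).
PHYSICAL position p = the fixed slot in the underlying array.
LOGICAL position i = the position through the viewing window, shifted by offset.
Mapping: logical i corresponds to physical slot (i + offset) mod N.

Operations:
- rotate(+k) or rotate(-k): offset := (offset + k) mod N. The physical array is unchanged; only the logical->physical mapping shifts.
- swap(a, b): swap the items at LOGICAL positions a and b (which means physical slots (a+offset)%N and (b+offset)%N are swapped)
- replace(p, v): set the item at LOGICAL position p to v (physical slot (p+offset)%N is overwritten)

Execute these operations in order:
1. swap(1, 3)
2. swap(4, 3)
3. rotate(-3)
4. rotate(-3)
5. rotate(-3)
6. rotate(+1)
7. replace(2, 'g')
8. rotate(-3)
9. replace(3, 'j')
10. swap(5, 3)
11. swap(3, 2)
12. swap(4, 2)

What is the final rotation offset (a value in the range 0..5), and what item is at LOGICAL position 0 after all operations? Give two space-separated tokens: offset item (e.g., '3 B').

After op 1 (swap(1, 3)): offset=0, physical=[A,D,C,B,E,F], logical=[A,D,C,B,E,F]
After op 2 (swap(4, 3)): offset=0, physical=[A,D,C,E,B,F], logical=[A,D,C,E,B,F]
After op 3 (rotate(-3)): offset=3, physical=[A,D,C,E,B,F], logical=[E,B,F,A,D,C]
After op 4 (rotate(-3)): offset=0, physical=[A,D,C,E,B,F], logical=[A,D,C,E,B,F]
After op 5 (rotate(-3)): offset=3, physical=[A,D,C,E,B,F], logical=[E,B,F,A,D,C]
After op 6 (rotate(+1)): offset=4, physical=[A,D,C,E,B,F], logical=[B,F,A,D,C,E]
After op 7 (replace(2, 'g')): offset=4, physical=[g,D,C,E,B,F], logical=[B,F,g,D,C,E]
After op 8 (rotate(-3)): offset=1, physical=[g,D,C,E,B,F], logical=[D,C,E,B,F,g]
After op 9 (replace(3, 'j')): offset=1, physical=[g,D,C,E,j,F], logical=[D,C,E,j,F,g]
After op 10 (swap(5, 3)): offset=1, physical=[j,D,C,E,g,F], logical=[D,C,E,g,F,j]
After op 11 (swap(3, 2)): offset=1, physical=[j,D,C,g,E,F], logical=[D,C,g,E,F,j]
After op 12 (swap(4, 2)): offset=1, physical=[j,D,C,F,E,g], logical=[D,C,F,E,g,j]

Answer: 1 D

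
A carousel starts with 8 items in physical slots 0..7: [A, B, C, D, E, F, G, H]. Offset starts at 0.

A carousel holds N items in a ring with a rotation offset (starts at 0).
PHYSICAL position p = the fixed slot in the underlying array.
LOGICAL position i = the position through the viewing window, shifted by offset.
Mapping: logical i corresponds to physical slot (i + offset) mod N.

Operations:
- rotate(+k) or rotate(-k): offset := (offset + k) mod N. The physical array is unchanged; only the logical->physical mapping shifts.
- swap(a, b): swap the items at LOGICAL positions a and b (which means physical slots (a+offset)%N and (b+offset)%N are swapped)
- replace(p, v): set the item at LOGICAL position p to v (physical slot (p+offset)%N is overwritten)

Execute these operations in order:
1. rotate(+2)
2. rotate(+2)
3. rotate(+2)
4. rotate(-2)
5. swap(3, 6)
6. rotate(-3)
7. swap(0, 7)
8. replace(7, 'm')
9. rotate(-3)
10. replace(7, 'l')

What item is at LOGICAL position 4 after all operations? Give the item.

After op 1 (rotate(+2)): offset=2, physical=[A,B,C,D,E,F,G,H], logical=[C,D,E,F,G,H,A,B]
After op 2 (rotate(+2)): offset=4, physical=[A,B,C,D,E,F,G,H], logical=[E,F,G,H,A,B,C,D]
After op 3 (rotate(+2)): offset=6, physical=[A,B,C,D,E,F,G,H], logical=[G,H,A,B,C,D,E,F]
After op 4 (rotate(-2)): offset=4, physical=[A,B,C,D,E,F,G,H], logical=[E,F,G,H,A,B,C,D]
After op 5 (swap(3, 6)): offset=4, physical=[A,B,H,D,E,F,G,C], logical=[E,F,G,C,A,B,H,D]
After op 6 (rotate(-3)): offset=1, physical=[A,B,H,D,E,F,G,C], logical=[B,H,D,E,F,G,C,A]
After op 7 (swap(0, 7)): offset=1, physical=[B,A,H,D,E,F,G,C], logical=[A,H,D,E,F,G,C,B]
After op 8 (replace(7, 'm')): offset=1, physical=[m,A,H,D,E,F,G,C], logical=[A,H,D,E,F,G,C,m]
After op 9 (rotate(-3)): offset=6, physical=[m,A,H,D,E,F,G,C], logical=[G,C,m,A,H,D,E,F]
After op 10 (replace(7, 'l')): offset=6, physical=[m,A,H,D,E,l,G,C], logical=[G,C,m,A,H,D,E,l]

Answer: H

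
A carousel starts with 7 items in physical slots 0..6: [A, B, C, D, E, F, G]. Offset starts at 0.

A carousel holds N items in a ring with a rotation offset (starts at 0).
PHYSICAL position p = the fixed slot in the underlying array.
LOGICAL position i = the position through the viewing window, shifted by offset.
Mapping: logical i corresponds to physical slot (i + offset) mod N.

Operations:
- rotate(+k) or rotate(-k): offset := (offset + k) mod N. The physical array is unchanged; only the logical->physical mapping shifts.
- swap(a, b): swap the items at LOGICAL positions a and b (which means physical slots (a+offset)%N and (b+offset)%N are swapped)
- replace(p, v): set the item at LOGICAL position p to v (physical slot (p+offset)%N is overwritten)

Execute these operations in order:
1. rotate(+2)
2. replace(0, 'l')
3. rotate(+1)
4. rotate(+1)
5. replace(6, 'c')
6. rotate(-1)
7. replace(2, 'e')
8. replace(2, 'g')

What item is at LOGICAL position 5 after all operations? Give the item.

Answer: B

Derivation:
After op 1 (rotate(+2)): offset=2, physical=[A,B,C,D,E,F,G], logical=[C,D,E,F,G,A,B]
After op 2 (replace(0, 'l')): offset=2, physical=[A,B,l,D,E,F,G], logical=[l,D,E,F,G,A,B]
After op 3 (rotate(+1)): offset=3, physical=[A,B,l,D,E,F,G], logical=[D,E,F,G,A,B,l]
After op 4 (rotate(+1)): offset=4, physical=[A,B,l,D,E,F,G], logical=[E,F,G,A,B,l,D]
After op 5 (replace(6, 'c')): offset=4, physical=[A,B,l,c,E,F,G], logical=[E,F,G,A,B,l,c]
After op 6 (rotate(-1)): offset=3, physical=[A,B,l,c,E,F,G], logical=[c,E,F,G,A,B,l]
After op 7 (replace(2, 'e')): offset=3, physical=[A,B,l,c,E,e,G], logical=[c,E,e,G,A,B,l]
After op 8 (replace(2, 'g')): offset=3, physical=[A,B,l,c,E,g,G], logical=[c,E,g,G,A,B,l]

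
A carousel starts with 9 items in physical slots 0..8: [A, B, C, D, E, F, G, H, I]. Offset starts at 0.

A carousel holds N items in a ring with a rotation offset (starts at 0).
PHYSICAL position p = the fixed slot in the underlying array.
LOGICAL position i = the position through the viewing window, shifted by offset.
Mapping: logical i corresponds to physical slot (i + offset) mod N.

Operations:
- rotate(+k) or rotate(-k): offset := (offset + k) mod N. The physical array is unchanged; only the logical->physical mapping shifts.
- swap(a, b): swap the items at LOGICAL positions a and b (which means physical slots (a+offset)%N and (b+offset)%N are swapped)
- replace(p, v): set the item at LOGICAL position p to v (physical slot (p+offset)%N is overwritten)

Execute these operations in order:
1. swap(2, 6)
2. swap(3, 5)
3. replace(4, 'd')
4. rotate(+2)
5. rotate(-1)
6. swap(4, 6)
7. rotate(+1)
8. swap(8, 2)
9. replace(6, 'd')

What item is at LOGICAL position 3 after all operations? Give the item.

Answer: H

Derivation:
After op 1 (swap(2, 6)): offset=0, physical=[A,B,G,D,E,F,C,H,I], logical=[A,B,G,D,E,F,C,H,I]
After op 2 (swap(3, 5)): offset=0, physical=[A,B,G,F,E,D,C,H,I], logical=[A,B,G,F,E,D,C,H,I]
After op 3 (replace(4, 'd')): offset=0, physical=[A,B,G,F,d,D,C,H,I], logical=[A,B,G,F,d,D,C,H,I]
After op 4 (rotate(+2)): offset=2, physical=[A,B,G,F,d,D,C,H,I], logical=[G,F,d,D,C,H,I,A,B]
After op 5 (rotate(-1)): offset=1, physical=[A,B,G,F,d,D,C,H,I], logical=[B,G,F,d,D,C,H,I,A]
After op 6 (swap(4, 6)): offset=1, physical=[A,B,G,F,d,H,C,D,I], logical=[B,G,F,d,H,C,D,I,A]
After op 7 (rotate(+1)): offset=2, physical=[A,B,G,F,d,H,C,D,I], logical=[G,F,d,H,C,D,I,A,B]
After op 8 (swap(8, 2)): offset=2, physical=[A,d,G,F,B,H,C,D,I], logical=[G,F,B,H,C,D,I,A,d]
After op 9 (replace(6, 'd')): offset=2, physical=[A,d,G,F,B,H,C,D,d], logical=[G,F,B,H,C,D,d,A,d]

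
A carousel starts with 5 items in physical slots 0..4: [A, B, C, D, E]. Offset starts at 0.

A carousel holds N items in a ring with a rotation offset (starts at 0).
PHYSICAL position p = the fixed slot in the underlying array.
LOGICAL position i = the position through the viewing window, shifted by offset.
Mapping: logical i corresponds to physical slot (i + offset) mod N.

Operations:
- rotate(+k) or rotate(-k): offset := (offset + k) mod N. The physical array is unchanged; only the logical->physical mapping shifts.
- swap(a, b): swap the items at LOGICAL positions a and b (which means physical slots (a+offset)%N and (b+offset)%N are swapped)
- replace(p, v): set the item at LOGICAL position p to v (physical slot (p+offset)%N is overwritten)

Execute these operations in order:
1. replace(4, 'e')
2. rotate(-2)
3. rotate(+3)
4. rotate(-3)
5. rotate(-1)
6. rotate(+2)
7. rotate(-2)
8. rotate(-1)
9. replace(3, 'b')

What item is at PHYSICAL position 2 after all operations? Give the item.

Answer: C

Derivation:
After op 1 (replace(4, 'e')): offset=0, physical=[A,B,C,D,e], logical=[A,B,C,D,e]
After op 2 (rotate(-2)): offset=3, physical=[A,B,C,D,e], logical=[D,e,A,B,C]
After op 3 (rotate(+3)): offset=1, physical=[A,B,C,D,e], logical=[B,C,D,e,A]
After op 4 (rotate(-3)): offset=3, physical=[A,B,C,D,e], logical=[D,e,A,B,C]
After op 5 (rotate(-1)): offset=2, physical=[A,B,C,D,e], logical=[C,D,e,A,B]
After op 6 (rotate(+2)): offset=4, physical=[A,B,C,D,e], logical=[e,A,B,C,D]
After op 7 (rotate(-2)): offset=2, physical=[A,B,C,D,e], logical=[C,D,e,A,B]
After op 8 (rotate(-1)): offset=1, physical=[A,B,C,D,e], logical=[B,C,D,e,A]
After op 9 (replace(3, 'b')): offset=1, physical=[A,B,C,D,b], logical=[B,C,D,b,A]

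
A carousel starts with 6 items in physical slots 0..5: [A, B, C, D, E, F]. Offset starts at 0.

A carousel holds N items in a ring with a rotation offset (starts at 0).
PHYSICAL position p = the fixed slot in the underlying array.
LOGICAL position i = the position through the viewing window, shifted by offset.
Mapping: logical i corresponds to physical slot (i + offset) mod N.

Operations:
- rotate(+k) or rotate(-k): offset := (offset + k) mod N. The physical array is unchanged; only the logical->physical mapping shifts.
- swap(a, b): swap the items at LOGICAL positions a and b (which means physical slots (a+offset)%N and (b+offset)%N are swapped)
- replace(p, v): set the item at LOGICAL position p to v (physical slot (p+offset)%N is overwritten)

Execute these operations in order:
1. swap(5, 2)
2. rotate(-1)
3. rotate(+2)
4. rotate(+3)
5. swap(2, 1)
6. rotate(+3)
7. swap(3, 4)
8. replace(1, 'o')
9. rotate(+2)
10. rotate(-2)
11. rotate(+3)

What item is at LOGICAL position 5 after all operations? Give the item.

After op 1 (swap(5, 2)): offset=0, physical=[A,B,F,D,E,C], logical=[A,B,F,D,E,C]
After op 2 (rotate(-1)): offset=5, physical=[A,B,F,D,E,C], logical=[C,A,B,F,D,E]
After op 3 (rotate(+2)): offset=1, physical=[A,B,F,D,E,C], logical=[B,F,D,E,C,A]
After op 4 (rotate(+3)): offset=4, physical=[A,B,F,D,E,C], logical=[E,C,A,B,F,D]
After op 5 (swap(2, 1)): offset=4, physical=[C,B,F,D,E,A], logical=[E,A,C,B,F,D]
After op 6 (rotate(+3)): offset=1, physical=[C,B,F,D,E,A], logical=[B,F,D,E,A,C]
After op 7 (swap(3, 4)): offset=1, physical=[C,B,F,D,A,E], logical=[B,F,D,A,E,C]
After op 8 (replace(1, 'o')): offset=1, physical=[C,B,o,D,A,E], logical=[B,o,D,A,E,C]
After op 9 (rotate(+2)): offset=3, physical=[C,B,o,D,A,E], logical=[D,A,E,C,B,o]
After op 10 (rotate(-2)): offset=1, physical=[C,B,o,D,A,E], logical=[B,o,D,A,E,C]
After op 11 (rotate(+3)): offset=4, physical=[C,B,o,D,A,E], logical=[A,E,C,B,o,D]

Answer: D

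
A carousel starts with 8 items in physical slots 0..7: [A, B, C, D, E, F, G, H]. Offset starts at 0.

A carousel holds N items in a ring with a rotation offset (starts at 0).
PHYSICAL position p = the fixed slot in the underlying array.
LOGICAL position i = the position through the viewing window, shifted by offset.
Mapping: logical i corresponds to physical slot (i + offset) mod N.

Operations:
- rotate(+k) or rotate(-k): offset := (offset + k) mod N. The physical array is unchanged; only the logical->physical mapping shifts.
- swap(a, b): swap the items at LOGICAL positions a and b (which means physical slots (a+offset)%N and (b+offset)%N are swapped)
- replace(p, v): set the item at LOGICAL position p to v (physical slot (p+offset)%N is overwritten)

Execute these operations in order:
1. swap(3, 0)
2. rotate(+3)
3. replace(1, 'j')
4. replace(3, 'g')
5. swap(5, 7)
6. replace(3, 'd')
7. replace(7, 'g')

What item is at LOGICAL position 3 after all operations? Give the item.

After op 1 (swap(3, 0)): offset=0, physical=[D,B,C,A,E,F,G,H], logical=[D,B,C,A,E,F,G,H]
After op 2 (rotate(+3)): offset=3, physical=[D,B,C,A,E,F,G,H], logical=[A,E,F,G,H,D,B,C]
After op 3 (replace(1, 'j')): offset=3, physical=[D,B,C,A,j,F,G,H], logical=[A,j,F,G,H,D,B,C]
After op 4 (replace(3, 'g')): offset=3, physical=[D,B,C,A,j,F,g,H], logical=[A,j,F,g,H,D,B,C]
After op 5 (swap(5, 7)): offset=3, physical=[C,B,D,A,j,F,g,H], logical=[A,j,F,g,H,C,B,D]
After op 6 (replace(3, 'd')): offset=3, physical=[C,B,D,A,j,F,d,H], logical=[A,j,F,d,H,C,B,D]
After op 7 (replace(7, 'g')): offset=3, physical=[C,B,g,A,j,F,d,H], logical=[A,j,F,d,H,C,B,g]

Answer: d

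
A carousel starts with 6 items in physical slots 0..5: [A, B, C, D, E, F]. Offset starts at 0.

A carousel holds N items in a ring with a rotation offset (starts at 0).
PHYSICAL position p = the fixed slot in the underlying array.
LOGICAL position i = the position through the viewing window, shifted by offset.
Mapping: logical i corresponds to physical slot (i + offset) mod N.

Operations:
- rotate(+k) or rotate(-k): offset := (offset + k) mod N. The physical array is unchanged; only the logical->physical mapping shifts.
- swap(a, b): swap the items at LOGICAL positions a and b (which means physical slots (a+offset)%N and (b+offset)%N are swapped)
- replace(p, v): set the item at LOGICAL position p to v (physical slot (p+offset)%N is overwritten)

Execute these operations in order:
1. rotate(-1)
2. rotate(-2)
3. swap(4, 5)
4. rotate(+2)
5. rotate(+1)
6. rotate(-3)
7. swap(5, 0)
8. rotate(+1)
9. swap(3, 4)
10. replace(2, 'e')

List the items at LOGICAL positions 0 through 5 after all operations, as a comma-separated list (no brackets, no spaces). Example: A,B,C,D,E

Answer: E,F,e,D,C,B

Derivation:
After op 1 (rotate(-1)): offset=5, physical=[A,B,C,D,E,F], logical=[F,A,B,C,D,E]
After op 2 (rotate(-2)): offset=3, physical=[A,B,C,D,E,F], logical=[D,E,F,A,B,C]
After op 3 (swap(4, 5)): offset=3, physical=[A,C,B,D,E,F], logical=[D,E,F,A,C,B]
After op 4 (rotate(+2)): offset=5, physical=[A,C,B,D,E,F], logical=[F,A,C,B,D,E]
After op 5 (rotate(+1)): offset=0, physical=[A,C,B,D,E,F], logical=[A,C,B,D,E,F]
After op 6 (rotate(-3)): offset=3, physical=[A,C,B,D,E,F], logical=[D,E,F,A,C,B]
After op 7 (swap(5, 0)): offset=3, physical=[A,C,D,B,E,F], logical=[B,E,F,A,C,D]
After op 8 (rotate(+1)): offset=4, physical=[A,C,D,B,E,F], logical=[E,F,A,C,D,B]
After op 9 (swap(3, 4)): offset=4, physical=[A,D,C,B,E,F], logical=[E,F,A,D,C,B]
After op 10 (replace(2, 'e')): offset=4, physical=[e,D,C,B,E,F], logical=[E,F,e,D,C,B]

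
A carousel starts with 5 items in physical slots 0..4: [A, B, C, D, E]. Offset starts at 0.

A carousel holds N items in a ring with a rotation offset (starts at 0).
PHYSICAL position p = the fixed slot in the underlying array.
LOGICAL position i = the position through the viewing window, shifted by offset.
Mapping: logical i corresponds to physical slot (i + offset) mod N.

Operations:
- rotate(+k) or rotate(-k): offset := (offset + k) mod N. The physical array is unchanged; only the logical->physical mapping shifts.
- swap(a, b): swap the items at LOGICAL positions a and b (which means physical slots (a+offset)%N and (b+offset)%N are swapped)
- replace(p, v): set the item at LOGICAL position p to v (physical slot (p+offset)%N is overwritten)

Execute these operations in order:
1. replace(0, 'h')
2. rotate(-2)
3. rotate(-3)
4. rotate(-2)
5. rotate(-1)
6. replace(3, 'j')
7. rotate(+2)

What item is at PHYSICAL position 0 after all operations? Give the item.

After op 1 (replace(0, 'h')): offset=0, physical=[h,B,C,D,E], logical=[h,B,C,D,E]
After op 2 (rotate(-2)): offset=3, physical=[h,B,C,D,E], logical=[D,E,h,B,C]
After op 3 (rotate(-3)): offset=0, physical=[h,B,C,D,E], logical=[h,B,C,D,E]
After op 4 (rotate(-2)): offset=3, physical=[h,B,C,D,E], logical=[D,E,h,B,C]
After op 5 (rotate(-1)): offset=2, physical=[h,B,C,D,E], logical=[C,D,E,h,B]
After op 6 (replace(3, 'j')): offset=2, physical=[j,B,C,D,E], logical=[C,D,E,j,B]
After op 7 (rotate(+2)): offset=4, physical=[j,B,C,D,E], logical=[E,j,B,C,D]

Answer: j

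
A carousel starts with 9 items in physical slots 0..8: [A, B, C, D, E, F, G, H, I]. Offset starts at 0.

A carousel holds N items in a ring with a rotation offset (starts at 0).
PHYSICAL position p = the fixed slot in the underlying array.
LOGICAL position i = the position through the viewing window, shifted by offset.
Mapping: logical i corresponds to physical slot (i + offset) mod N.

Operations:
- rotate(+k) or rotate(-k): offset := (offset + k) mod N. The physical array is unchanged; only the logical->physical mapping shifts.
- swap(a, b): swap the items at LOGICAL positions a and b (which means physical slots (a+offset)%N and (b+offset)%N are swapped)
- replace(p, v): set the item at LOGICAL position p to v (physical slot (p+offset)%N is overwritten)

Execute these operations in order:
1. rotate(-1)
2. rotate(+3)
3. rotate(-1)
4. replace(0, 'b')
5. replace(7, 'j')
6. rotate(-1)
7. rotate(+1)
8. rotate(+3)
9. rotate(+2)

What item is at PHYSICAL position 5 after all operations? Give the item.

Answer: F

Derivation:
After op 1 (rotate(-1)): offset=8, physical=[A,B,C,D,E,F,G,H,I], logical=[I,A,B,C,D,E,F,G,H]
After op 2 (rotate(+3)): offset=2, physical=[A,B,C,D,E,F,G,H,I], logical=[C,D,E,F,G,H,I,A,B]
After op 3 (rotate(-1)): offset=1, physical=[A,B,C,D,E,F,G,H,I], logical=[B,C,D,E,F,G,H,I,A]
After op 4 (replace(0, 'b')): offset=1, physical=[A,b,C,D,E,F,G,H,I], logical=[b,C,D,E,F,G,H,I,A]
After op 5 (replace(7, 'j')): offset=1, physical=[A,b,C,D,E,F,G,H,j], logical=[b,C,D,E,F,G,H,j,A]
After op 6 (rotate(-1)): offset=0, physical=[A,b,C,D,E,F,G,H,j], logical=[A,b,C,D,E,F,G,H,j]
After op 7 (rotate(+1)): offset=1, physical=[A,b,C,D,E,F,G,H,j], logical=[b,C,D,E,F,G,H,j,A]
After op 8 (rotate(+3)): offset=4, physical=[A,b,C,D,E,F,G,H,j], logical=[E,F,G,H,j,A,b,C,D]
After op 9 (rotate(+2)): offset=6, physical=[A,b,C,D,E,F,G,H,j], logical=[G,H,j,A,b,C,D,E,F]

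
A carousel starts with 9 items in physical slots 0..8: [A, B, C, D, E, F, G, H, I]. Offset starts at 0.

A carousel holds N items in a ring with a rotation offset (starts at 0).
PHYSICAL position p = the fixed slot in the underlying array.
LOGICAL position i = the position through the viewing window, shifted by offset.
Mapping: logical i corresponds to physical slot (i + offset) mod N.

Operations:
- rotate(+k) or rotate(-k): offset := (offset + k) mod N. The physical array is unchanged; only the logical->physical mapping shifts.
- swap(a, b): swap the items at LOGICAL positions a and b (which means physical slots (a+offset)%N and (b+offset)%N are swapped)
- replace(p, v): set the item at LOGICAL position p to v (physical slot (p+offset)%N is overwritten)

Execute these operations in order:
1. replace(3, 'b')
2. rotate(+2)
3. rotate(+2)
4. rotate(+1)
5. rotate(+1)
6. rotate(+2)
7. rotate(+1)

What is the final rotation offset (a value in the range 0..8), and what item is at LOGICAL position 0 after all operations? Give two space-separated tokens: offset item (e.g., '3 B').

After op 1 (replace(3, 'b')): offset=0, physical=[A,B,C,b,E,F,G,H,I], logical=[A,B,C,b,E,F,G,H,I]
After op 2 (rotate(+2)): offset=2, physical=[A,B,C,b,E,F,G,H,I], logical=[C,b,E,F,G,H,I,A,B]
After op 3 (rotate(+2)): offset=4, physical=[A,B,C,b,E,F,G,H,I], logical=[E,F,G,H,I,A,B,C,b]
After op 4 (rotate(+1)): offset=5, physical=[A,B,C,b,E,F,G,H,I], logical=[F,G,H,I,A,B,C,b,E]
After op 5 (rotate(+1)): offset=6, physical=[A,B,C,b,E,F,G,H,I], logical=[G,H,I,A,B,C,b,E,F]
After op 6 (rotate(+2)): offset=8, physical=[A,B,C,b,E,F,G,H,I], logical=[I,A,B,C,b,E,F,G,H]
After op 7 (rotate(+1)): offset=0, physical=[A,B,C,b,E,F,G,H,I], logical=[A,B,C,b,E,F,G,H,I]

Answer: 0 A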